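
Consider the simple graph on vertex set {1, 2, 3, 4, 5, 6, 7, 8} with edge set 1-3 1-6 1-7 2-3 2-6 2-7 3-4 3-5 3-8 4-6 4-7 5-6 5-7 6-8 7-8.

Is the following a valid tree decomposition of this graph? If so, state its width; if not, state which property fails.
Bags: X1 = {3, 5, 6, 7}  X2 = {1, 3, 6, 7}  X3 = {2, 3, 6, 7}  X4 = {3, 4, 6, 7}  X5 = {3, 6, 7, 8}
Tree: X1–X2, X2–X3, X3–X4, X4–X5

Yes; width 3.

Every vertex of G appears in some bag (union = {1, 2, 3, 4, 5, 6, 7, 8}); every edge is covered by a bag; and for each vertex v the set of bags containing v is connected in the bag tree. The decomposition is therefore valid. The largest bag has 4 vertices, so the width is 3.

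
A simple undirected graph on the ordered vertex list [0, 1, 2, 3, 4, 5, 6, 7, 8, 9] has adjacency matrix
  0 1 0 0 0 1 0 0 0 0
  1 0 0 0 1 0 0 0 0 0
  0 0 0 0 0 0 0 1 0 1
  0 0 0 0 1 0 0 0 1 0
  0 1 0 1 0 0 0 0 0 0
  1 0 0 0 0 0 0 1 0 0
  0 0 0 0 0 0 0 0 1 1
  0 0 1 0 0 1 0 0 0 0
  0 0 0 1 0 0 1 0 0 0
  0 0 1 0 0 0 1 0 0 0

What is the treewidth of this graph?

2

A width-2 tree decomposition is:
Bags: B1 = {2, 6, 9}  B2 = {2, 6, 8}  B3 = {2, 3, 8}  B4 = {2, 3, 4}  B5 = {1, 2, 4}  B6 = {0, 1, 2}  B7 = {0, 2, 5}  B8 = {2, 5, 7}
Tree: B1–B2, B2–B3, B3–B4, B4–B5, B5–B6, B6–B7, B7–B8
The largest bag has 3 vertices, giving width 2; this decomposition certifies tw(G) ≤ 2. The edges 2–9–6–8–3–4–1–0–5–7–2 form a cycle, so G is not a tree and its treewidth is at least 2. Therefore the treewidth is 2.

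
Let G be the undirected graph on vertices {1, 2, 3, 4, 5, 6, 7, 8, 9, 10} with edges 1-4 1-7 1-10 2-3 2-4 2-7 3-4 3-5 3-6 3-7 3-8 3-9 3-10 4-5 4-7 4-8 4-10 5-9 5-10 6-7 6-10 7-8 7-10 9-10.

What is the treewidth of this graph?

A width-3 tree decomposition is:
Bags: B1 = {3, 4, 5, 10}  B2 = {3, 4, 7, 10}  B3 = {3, 4, 7, 8}  B4 = {3, 6, 7, 10}  B5 = {1, 4, 7, 10}  B6 = {2, 3, 4, 7}  B7 = {3, 5, 9, 10}
Tree: B1–B2, B2–B3, B2–B4, B2–B5, B2–B6, B1–B7
Each bag holds 4 vertices, so the decomposition has width 3, which upper-bounds the treewidth. For the lower bound, the 4 vertices {1, 4, 7, 10} are pairwise adjacent, and any tree decomposition puts a clique entirely inside one bag — forcing width ≥ 3. The upper and lower bounds meet at 3, so that is the treewidth.

3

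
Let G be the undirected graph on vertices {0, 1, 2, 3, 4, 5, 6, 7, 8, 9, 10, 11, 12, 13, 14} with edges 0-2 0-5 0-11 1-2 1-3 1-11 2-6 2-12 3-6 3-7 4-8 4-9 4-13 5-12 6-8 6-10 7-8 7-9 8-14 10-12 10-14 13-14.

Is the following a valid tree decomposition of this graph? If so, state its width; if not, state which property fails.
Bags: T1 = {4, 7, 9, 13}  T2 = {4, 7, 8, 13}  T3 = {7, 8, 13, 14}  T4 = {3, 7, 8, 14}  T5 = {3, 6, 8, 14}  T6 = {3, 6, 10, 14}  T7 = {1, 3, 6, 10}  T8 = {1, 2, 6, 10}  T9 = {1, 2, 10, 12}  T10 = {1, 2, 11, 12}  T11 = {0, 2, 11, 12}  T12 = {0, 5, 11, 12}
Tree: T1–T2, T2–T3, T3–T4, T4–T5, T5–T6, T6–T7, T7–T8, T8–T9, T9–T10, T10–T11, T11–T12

Yes; width 3.

Every vertex of G appears in some bag (union = {0, 1, 2, 3, 4, 5, 6, 7, 8, 9, 10, 11, 12, 13, 14}); every edge is covered by a bag; and for each vertex v the set of bags containing v is connected in the bag tree. The decomposition is therefore valid. The largest bag has 4 vertices, so the width is 3.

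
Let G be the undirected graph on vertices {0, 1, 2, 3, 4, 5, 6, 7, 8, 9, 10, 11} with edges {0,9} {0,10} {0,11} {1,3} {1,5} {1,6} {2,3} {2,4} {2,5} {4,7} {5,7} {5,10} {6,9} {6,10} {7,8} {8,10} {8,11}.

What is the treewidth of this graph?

A width-3 tree decomposition is:
Bags: B1 = {2, 3, 4, 7}  B2 = {2, 3, 5, 7}  B3 = {1, 3, 5, 7}  B4 = {1, 5, 7, 8}  B5 = {1, 5, 8, 10}  B6 = {1, 6, 8, 10}  B7 = {6, 8, 10, 11}  B8 = {0, 6, 10, 11}  B9 = {0, 6, 9, 11}
Tree: B1–B2, B2–B3, B3–B4, B4–B5, B5–B6, B6–B7, B7–B8, B8–B9
Each bag holds 4 vertices, so the decomposition has width 3, which upper-bounds the treewidth. For the lower bound: the 4 vertex sets {2,3,4}, {7}, {5}, {1,6,8,10} are disjoint, each induces a connected subgraph, and every pair is joined by at least one edge of G. Contracting each set to a single vertex therefore yields K_{4} as a minor, and since treewidth is minor-monotone, tw(G) ≥ tw(K_{4}) = 3. The upper and lower bounds meet at 3, so that is the treewidth.

3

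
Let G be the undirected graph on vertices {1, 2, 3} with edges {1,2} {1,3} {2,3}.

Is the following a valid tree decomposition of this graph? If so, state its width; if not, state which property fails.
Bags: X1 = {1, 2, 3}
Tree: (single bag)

Yes; width 2.

Every vertex of G appears in some bag (union = {1, 2, 3}); every edge is covered by a bag; and for each vertex v the set of bags containing v is connected in the bag tree. The decomposition is therefore valid. The largest bag has 3 vertices, so the width is 2.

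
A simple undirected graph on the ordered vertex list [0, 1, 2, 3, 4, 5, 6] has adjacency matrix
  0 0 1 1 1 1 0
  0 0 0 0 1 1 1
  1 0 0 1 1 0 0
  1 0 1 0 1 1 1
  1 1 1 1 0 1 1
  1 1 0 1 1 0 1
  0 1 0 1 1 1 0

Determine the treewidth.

3

A width-3 tree decomposition is:
Bags: B1 = {0, 3, 4, 5}  B2 = {3, 4, 5, 6}  B3 = {0, 2, 3, 4}  B4 = {1, 4, 5, 6}
Tree: B1–B2, B1–B3, B2–B4
Every bag has size at most 4, so the width is 4 − 1 = 3 and tw(G) ≤ 3. For the lower bound, the 4 vertices {1, 4, 5, 6} are pairwise adjacent, and any tree decomposition puts a clique entirely inside one bag — forcing width ≥ 3. Therefore the treewidth is 3.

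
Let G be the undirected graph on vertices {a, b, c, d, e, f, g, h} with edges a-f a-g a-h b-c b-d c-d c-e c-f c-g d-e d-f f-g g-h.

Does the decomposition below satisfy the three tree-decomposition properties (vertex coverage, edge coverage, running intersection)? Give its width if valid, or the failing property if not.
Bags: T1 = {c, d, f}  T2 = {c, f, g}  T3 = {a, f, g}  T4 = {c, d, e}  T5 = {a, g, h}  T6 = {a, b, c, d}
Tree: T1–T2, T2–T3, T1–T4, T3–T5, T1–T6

A tree decomposition must satisfy three properties: every vertex lies in some bag; for every edge, both endpoints lie together in some bag; and for every vertex, the bags containing it form a connected subtree. Here bags containing vertex a are not connected in the tree, so the decomposition is invalid.

No — bags containing vertex a are not connected in the tree.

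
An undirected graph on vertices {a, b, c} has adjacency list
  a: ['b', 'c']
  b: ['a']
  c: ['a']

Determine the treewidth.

A width-1 tree decomposition is:
Bags: B1 = {a, b}  B2 = {a, c}
Tree: B1–B2
The largest bag has 2 vertices, giving width 1; this decomposition certifies tw(G) ≤ 1. Any graph with an edge has treewidth ≥ 1, and G has the edge a–b. Combining the bounds, tw(G) = 1.

1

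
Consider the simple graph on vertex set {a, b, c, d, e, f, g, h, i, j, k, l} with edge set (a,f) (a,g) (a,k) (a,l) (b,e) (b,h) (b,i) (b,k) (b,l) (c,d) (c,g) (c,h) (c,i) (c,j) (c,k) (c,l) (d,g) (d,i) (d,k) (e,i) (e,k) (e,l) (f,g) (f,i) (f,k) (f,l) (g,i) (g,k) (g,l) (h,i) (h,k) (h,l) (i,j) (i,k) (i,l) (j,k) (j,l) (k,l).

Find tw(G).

A width-4 tree decomposition is:
Bags: B1 = {c, d, g, i, k}  B2 = {c, g, i, k, l}  B3 = {f, g, i, k, l}  B4 = {a, f, g, k, l}  B5 = {c, h, i, k, l}  B6 = {b, h, i, k, l}  B7 = {b, e, i, k, l}  B8 = {c, i, j, k, l}
Tree: B1–B2, B2–B3, B3–B4, B2–B5, B5–B6, B6–B7, B5–B8
Each bag holds 5 vertices, so the decomposition has width 4, which upper-bounds the treewidth. On the other hand G contains the 5-clique {a, f, g, k, l}. A clique must lie in a single bag of any decomposition, so no decomposition can have width below 4. Combining the bounds, tw(G) = 4.

4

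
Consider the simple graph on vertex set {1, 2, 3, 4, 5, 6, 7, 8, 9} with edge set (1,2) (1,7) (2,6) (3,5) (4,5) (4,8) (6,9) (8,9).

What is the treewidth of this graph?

A width-1 tree decomposition is:
Bags: B1 = {3, 5}  B2 = {4, 5}  B3 = {4, 8}  B4 = {8, 9}  B5 = {6, 9}  B6 = {2, 6}  B7 = {1, 2}  B8 = {1, 7}
Tree: B1–B2, B2–B3, B3–B4, B4–B5, B5–B6, B6–B7, B7–B8
Each bag holds 2 vertices, so the decomposition has width 1, which upper-bounds the treewidth. G has an edge, so its treewidth is at least 1. Therefore the treewidth is 1.

1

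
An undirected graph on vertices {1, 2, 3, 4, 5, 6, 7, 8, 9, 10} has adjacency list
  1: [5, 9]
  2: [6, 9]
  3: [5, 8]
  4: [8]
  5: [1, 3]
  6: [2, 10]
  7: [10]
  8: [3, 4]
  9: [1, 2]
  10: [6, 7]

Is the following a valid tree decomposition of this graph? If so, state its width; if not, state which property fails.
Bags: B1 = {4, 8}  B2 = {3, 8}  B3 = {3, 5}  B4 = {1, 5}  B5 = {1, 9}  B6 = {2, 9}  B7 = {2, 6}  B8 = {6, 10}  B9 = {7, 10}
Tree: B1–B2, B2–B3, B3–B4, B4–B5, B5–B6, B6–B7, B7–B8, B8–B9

Checking the three conditions: (i) the bags cover all of {1, 2, 3, 4, 5, 6, 7, 8, 9, 10}; (ii) for each edge, some bag contains both endpoints; (iii) the bags containing any fixed vertex form a subtree. All hold, so the decomposition is valid with width 2 − 1 = 1.

Yes; width 1.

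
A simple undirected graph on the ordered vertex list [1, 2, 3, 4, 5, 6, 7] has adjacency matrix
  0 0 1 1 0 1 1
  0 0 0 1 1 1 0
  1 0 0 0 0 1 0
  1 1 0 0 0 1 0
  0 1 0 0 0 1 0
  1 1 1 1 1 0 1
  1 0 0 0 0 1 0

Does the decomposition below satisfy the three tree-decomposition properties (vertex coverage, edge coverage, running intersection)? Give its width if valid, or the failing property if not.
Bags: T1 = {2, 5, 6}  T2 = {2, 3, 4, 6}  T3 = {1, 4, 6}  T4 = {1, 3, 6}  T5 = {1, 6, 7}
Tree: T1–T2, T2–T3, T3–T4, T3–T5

No — bags containing vertex 3 are not connected in the tree.

A tree decomposition must satisfy three properties: every vertex lies in some bag; for every edge, both endpoints lie together in some bag; and for every vertex, the bags containing it form a connected subtree. Here bags containing vertex 3 are not connected in the tree, so the decomposition is invalid.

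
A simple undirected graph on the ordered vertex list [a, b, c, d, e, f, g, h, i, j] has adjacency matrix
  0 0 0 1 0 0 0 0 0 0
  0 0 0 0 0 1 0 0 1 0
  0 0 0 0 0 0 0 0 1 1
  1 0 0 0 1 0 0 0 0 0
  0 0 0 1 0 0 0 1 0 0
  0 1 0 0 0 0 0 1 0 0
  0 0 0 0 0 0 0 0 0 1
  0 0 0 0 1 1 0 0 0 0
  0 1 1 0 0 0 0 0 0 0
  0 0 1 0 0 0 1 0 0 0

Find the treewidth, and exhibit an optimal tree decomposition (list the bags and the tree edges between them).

Each bag holds 2 vertices, so the decomposition has width 1, which upper-bounds the treewidth. Any graph with an edge has treewidth ≥ 1, and G has the edge g–j. The upper and lower bounds meet at 1, so that is the treewidth.

Treewidth 1.
One optimal decomposition is:
Bags: B1 = {g, j}  B2 = {c, j}  B3 = {c, i}  B4 = {b, i}  B5 = {b, f}  B6 = {f, h}  B7 = {e, h}  B8 = {d, e}  B9 = {a, d}
Tree: B1–B2, B2–B3, B3–B4, B4–B5, B5–B6, B6–B7, B7–B8, B8–B9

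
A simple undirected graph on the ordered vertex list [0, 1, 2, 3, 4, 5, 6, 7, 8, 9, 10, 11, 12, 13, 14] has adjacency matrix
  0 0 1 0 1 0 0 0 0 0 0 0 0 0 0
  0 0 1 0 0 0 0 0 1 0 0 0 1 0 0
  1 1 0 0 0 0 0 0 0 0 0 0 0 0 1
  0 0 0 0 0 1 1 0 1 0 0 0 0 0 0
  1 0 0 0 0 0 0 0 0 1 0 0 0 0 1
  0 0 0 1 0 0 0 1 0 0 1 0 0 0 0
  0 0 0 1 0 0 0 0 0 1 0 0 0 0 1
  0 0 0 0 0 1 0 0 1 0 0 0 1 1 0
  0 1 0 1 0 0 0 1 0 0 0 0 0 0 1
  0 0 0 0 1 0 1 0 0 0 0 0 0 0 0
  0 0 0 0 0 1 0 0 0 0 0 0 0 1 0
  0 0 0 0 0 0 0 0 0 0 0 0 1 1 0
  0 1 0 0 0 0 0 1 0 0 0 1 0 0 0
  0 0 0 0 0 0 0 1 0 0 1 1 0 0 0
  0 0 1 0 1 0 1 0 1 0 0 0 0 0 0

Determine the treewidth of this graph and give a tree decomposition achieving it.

The largest bag has 4 vertices, giving width 3; this decomposition certifies tw(G) ≤ 3. For the lower bound: the 4 vertex sets {0,4,9}, {6}, {14}, {1,2,3,8} are disjoint, each induces a connected subgraph, and every pair is joined by at least one edge of G. Contracting each set to a single vertex therefore yields K_{4} as a minor, and since treewidth is minor-monotone, tw(G) ≥ tw(K_{4}) = 3. Therefore the treewidth is 3.

Treewidth 3.
One optimal decomposition is:
Bags: B1 = {0, 4, 6, 9}  B2 = {0, 4, 6, 14}  B3 = {0, 2, 6, 14}  B4 = {2, 3, 6, 14}  B5 = {2, 3, 8, 14}  B6 = {1, 2, 3, 8}  B7 = {1, 3, 5, 8}  B8 = {1, 5, 7, 8}  B9 = {1, 5, 7, 12}  B10 = {5, 7, 10, 12}  B11 = {7, 10, 12, 13}  B12 = {10, 11, 12, 13}
Tree: B1–B2, B2–B3, B3–B4, B4–B5, B5–B6, B6–B7, B7–B8, B8–B9, B9–B10, B10–B11, B11–B12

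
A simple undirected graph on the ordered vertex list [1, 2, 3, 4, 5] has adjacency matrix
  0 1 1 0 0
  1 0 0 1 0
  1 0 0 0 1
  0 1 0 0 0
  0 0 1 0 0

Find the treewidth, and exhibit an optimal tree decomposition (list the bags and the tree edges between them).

Treewidth 1.
One optimal decomposition is:
Bags: B1 = {2, 4}  B2 = {1, 2}  B3 = {1, 3}  B4 = {3, 5}
Tree: B1–B2, B2–B3, B3–B4

Each bag holds 2 vertices, so the decomposition has width 1, which upper-bounds the treewidth. G has an edge, so its treewidth is at least 1. Hence tw(G) = 1 exactly.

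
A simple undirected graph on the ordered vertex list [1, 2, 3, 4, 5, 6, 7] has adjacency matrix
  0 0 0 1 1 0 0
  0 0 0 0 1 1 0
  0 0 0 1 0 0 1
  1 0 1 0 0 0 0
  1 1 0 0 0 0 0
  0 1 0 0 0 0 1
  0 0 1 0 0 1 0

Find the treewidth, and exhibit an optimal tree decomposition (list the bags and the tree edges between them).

The largest bag has 3 vertices, giving width 2; this decomposition certifies tw(G) ≤ 2. For the lower bound, G contains the cycle 2–5–1–4–3–7–6–2, so G is not a forest; only forests have treewidth ≤ 1, hence tw(G) ≥ 2. Combining the bounds, tw(G) = 2.

Treewidth 2.
One optimal decomposition is:
Bags: B1 = {1, 2, 5}  B2 = {1, 2, 4}  B3 = {2, 3, 4}  B4 = {2, 3, 7}  B5 = {2, 6, 7}
Tree: B1–B2, B2–B3, B3–B4, B4–B5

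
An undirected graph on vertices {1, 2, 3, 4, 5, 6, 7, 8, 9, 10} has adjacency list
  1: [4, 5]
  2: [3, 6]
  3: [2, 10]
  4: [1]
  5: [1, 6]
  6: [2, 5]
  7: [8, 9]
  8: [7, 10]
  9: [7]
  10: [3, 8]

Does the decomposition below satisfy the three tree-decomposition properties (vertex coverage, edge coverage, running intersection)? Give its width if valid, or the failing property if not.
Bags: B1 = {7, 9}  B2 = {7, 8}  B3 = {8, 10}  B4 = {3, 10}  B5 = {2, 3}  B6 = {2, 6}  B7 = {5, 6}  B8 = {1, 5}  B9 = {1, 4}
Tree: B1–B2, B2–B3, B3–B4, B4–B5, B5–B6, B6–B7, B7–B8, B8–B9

Checking the three conditions: (i) the bags cover all of {1, 2, 3, 4, 5, 6, 7, 8, 9, 10}; (ii) for each edge, some bag contains both endpoints; (iii) the bags containing any fixed vertex form a subtree. All hold, so the decomposition is valid with width 2 − 1 = 1.

Yes; width 1.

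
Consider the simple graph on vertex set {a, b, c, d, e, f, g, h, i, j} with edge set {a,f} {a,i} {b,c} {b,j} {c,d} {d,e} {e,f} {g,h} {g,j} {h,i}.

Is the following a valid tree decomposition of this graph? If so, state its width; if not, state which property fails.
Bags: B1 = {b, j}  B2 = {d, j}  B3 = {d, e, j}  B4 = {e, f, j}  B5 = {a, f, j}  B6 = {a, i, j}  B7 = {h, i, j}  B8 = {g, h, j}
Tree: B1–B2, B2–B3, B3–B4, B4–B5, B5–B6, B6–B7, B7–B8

A tree decomposition must satisfy three properties: every vertex lies in some bag; for every edge, both endpoints lie together in some bag; and for every vertex, the bags containing it form a connected subtree. Here vertex c appears in no bag, so the decomposition is invalid.

No — vertex c appears in no bag.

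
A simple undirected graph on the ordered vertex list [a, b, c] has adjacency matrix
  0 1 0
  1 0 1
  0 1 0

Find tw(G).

1

A width-1 tree decomposition is:
Bags: B1 = {b, c}  B2 = {a, b}
Tree: B1–B2
Each bag holds 2 vertices, so the decomposition has width 1, which upper-bounds the treewidth. Any graph with an edge has treewidth ≥ 1, and G has the edge b–c. Hence tw(G) = 1 exactly.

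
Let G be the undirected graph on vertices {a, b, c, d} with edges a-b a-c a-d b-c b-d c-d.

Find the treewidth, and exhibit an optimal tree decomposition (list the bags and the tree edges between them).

With just one bag of size 4, the width is 4 − 1 = 3, so tw(G) ≤ 3. On the other hand G contains the 4-clique {a, b, c, d}. A clique must lie in a single bag of any decomposition, so no decomposition can have width below 3. Combining the bounds, tw(G) = 3.

Treewidth 3.
Bags: B1 = {a, b, c, d}
Tree: (single bag)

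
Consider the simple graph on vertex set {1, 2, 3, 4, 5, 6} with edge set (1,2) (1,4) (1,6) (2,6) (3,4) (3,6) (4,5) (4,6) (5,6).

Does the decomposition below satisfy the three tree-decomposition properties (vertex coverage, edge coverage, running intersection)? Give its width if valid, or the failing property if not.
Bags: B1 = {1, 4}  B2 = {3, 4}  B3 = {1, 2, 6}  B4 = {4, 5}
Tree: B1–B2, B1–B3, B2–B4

No — edge (6,4) lies in no bag.

A tree decomposition must satisfy three properties: every vertex lies in some bag; for every edge, both endpoints lie together in some bag; and for every vertex, the bags containing it form a connected subtree. Here edge (6,4) lies in no bag, so the decomposition is invalid.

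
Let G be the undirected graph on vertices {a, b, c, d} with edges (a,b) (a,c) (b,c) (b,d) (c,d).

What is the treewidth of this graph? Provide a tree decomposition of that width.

Treewidth 2.
One optimal decomposition is:
Bags: B1 = {a, b, c}  B2 = {b, c, d}
Tree: B1–B2

Every bag has size at most 3, so the width is 3 − 1 = 2 and tw(G) ≤ 2. Conversely, {b, c, d} is a clique of size 3, and the vertices of any clique must share a bag in every tree decomposition; so some bag has ≥ 3 vertices and tw(G) ≥ 2. The upper and lower bounds meet at 2, so that is the treewidth.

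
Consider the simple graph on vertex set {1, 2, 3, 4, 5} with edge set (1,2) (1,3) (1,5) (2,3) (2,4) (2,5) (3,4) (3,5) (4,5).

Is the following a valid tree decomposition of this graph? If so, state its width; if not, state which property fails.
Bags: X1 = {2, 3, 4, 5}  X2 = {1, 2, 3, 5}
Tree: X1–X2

Every vertex of G appears in some bag (union = {1, 2, 3, 4, 5}); every edge is covered by a bag; and for each vertex v the set of bags containing v is connected in the bag tree. The decomposition is therefore valid. The largest bag has 4 vertices, so the width is 3.

Yes; width 3.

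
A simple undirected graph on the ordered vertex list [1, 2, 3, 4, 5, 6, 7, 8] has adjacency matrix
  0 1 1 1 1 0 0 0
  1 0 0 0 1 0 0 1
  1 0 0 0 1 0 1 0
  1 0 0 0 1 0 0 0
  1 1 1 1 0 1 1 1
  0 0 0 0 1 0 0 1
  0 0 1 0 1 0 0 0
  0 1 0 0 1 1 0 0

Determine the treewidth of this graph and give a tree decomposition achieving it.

Treewidth 2.
One such decomposition:
Bags: B1 = {2, 5, 8}  B2 = {1, 2, 5}  B3 = {1, 4, 5}  B4 = {1, 3, 5}  B5 = {5, 6, 8}  B6 = {3, 5, 7}
Tree: B1–B2, B2–B3, B2–B4, B1–B5, B4–B6

Each bag holds 3 vertices, so the decomposition has width 2, which upper-bounds the treewidth. On the other hand G contains the 3-clique {2, 5, 8}. A clique must lie in a single bag of any decomposition, so no decomposition can have width below 2. Therefore the treewidth is 2.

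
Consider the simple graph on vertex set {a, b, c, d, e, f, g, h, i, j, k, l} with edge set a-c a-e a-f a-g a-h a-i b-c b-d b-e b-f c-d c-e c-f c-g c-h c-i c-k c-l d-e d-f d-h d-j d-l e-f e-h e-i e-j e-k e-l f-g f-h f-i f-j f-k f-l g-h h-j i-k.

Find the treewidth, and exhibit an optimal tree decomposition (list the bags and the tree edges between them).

The largest bag has 5 vertices, giving width 4; this decomposition certifies tw(G) ≤ 4. For the lower bound, the 5 vertices {d, e, f, h, j} are pairwise adjacent, and any tree decomposition puts a clique entirely inside one bag — forcing width ≥ 4. Hence tw(G) = 4 exactly.

Treewidth 4.
Bags: B1 = {d, e, f, h, j}  B2 = {c, d, e, f, h}  B3 = {b, c, d, e, f}  B4 = {c, d, e, f, l}  B5 = {a, c, e, f, h}  B6 = {a, c, e, f, i}  B7 = {a, c, f, g, h}  B8 = {c, e, f, i, k}
Tree: B1–B2, B2–B3, B2–B4, B2–B5, B5–B6, B5–B7, B6–B8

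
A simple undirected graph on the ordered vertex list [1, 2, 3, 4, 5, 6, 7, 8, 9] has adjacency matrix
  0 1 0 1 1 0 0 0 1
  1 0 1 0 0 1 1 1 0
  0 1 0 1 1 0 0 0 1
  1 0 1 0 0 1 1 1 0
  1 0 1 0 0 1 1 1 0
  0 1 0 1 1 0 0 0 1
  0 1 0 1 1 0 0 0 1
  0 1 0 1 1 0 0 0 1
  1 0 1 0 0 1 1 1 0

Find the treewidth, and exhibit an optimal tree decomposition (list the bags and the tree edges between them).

Treewidth 4.
Bags: B1 = {1, 2, 4, 5, 9}  B2 = {2, 4, 5, 8, 9}  B3 = {2, 3, 4, 5, 9}  B4 = {2, 4, 5, 7, 9}  B5 = {2, 4, 5, 6, 9}
Tree: B1–B2, B2–B3, B3–B4, B4–B5

Each bag holds 5 vertices, so the decomposition has width 4, which upper-bounds the treewidth. For the lower bound: the 5 vertex sets {1,9}, {5,8}, {3,4}, {2}, {7} are disjoint, each induces a connected subgraph, and every pair is joined by at least one edge of G. Contracting each set to a single vertex therefore yields K_{5} as a minor, and since treewidth is minor-monotone, tw(G) ≥ tw(K_{5}) = 4. Combining the bounds, tw(G) = 4.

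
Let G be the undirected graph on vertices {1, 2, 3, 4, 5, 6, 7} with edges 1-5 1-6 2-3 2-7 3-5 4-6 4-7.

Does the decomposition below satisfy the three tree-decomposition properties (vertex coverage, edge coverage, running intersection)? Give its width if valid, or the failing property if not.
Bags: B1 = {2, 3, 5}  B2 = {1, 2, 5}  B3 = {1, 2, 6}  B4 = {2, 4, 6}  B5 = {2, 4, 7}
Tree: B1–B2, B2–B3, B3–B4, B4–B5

Checking the three conditions: (i) the bags cover all of {1, 2, 3, 4, 5, 6, 7}; (ii) for each edge, some bag contains both endpoints; (iii) the bags containing any fixed vertex form a subtree. All hold, so the decomposition is valid with width 3 − 1 = 2.

Yes; width 2.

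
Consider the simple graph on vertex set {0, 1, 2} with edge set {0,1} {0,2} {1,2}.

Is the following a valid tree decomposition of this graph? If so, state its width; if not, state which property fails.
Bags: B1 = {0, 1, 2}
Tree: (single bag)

Vertex coverage: the bags together contain {0, 1, 2}, the full vertex set. Edge coverage: each edge of G has both endpoints in at least one bag. Running intersection: for every vertex, the bags containing it form a connected subtree. All three properties hold, so this is a valid tree decomposition of width max|bag| − 1 = 2, and hence tw(G) ≤ 2.

Yes; width 2.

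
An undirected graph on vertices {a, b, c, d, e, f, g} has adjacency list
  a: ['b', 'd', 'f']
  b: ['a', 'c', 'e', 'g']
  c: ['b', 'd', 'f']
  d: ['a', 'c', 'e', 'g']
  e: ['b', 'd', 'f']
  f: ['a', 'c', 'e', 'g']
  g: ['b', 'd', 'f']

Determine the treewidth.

A width-3 tree decomposition is:
Bags: B1 = {b, c, d, f}  B2 = {a, b, d, f}  B3 = {b, d, f, g}  B4 = {b, d, e, f}
Tree: B1–B2, B2–B3, B3–B4
Every bag has size at most 4, so the width is 4 − 1 = 3 and tw(G) ≤ 3. For the lower bound: the 4 vertex sets {b,c}, {a,d}, {f}, {g} are disjoint, each induces a connected subgraph, and every pair is joined by at least one edge of G. Contracting each set to a single vertex therefore yields K_{4} as a minor, and since treewidth is minor-monotone, tw(G) ≥ tw(K_{4}) = 3. Therefore the treewidth is 3.

3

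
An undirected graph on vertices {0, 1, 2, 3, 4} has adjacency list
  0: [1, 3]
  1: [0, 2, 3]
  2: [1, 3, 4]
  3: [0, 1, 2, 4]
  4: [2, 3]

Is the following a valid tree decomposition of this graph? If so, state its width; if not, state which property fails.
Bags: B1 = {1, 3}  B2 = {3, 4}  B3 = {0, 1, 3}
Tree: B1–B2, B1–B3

No — vertex 2 appears in no bag.

A tree decomposition must satisfy three properties: every vertex lies in some bag; for every edge, both endpoints lie together in some bag; and for every vertex, the bags containing it form a connected subtree. Here vertex 2 appears in no bag, so the decomposition is invalid.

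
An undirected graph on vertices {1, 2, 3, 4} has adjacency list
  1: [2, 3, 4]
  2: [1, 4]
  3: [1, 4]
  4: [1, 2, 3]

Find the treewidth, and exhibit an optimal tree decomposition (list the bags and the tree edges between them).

Treewidth 2.
One such decomposition:
Bags: B1 = {1, 2, 4}  B2 = {1, 3, 4}
Tree: B1–B2

Each bag holds 3 vertices, so the decomposition has width 2, which upper-bounds the treewidth. For the lower bound, the 3 vertices {1, 2, 4} are pairwise adjacent, and any tree decomposition puts a clique entirely inside one bag — forcing width ≥ 2. Hence tw(G) = 2 exactly.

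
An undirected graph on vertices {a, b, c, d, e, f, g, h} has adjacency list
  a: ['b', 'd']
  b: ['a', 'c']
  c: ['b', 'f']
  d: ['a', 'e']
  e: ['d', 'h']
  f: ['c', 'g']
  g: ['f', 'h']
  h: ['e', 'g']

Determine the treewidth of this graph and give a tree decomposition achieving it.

Treewidth 2.
Bags: B1 = {a, b, c}  B2 = {a, c, f}  B3 = {a, f, g}  B4 = {a, g, h}  B5 = {a, e, h}  B6 = {a, d, e}
Tree: B1–B2, B2–B3, B3–B4, B4–B5, B5–B6

Each bag holds 3 vertices, so the decomposition has width 2, which upper-bounds the treewidth. The edges a–b–c–f–g–h–e–d–a form a cycle, so G is not a tree and its treewidth is at least 2. Therefore the treewidth is 2.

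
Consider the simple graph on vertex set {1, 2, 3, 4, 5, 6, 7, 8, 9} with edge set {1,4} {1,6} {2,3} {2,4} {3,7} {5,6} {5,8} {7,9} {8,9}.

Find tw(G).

2

A width-2 tree decomposition is:
Bags: B1 = {5, 8, 9}  B2 = {5, 6, 9}  B3 = {1, 6, 9}  B4 = {1, 4, 9}  B5 = {2, 4, 9}  B6 = {2, 3, 9}  B7 = {3, 7, 9}
Tree: B1–B2, B2–B3, B3–B4, B4–B5, B5–B6, B6–B7
Each bag holds 3 vertices, so the decomposition has width 2, which upper-bounds the treewidth. Since 9–8–5–6–1–4–2–3–7–9 is a cycle in G, G is not acyclic. Forests are exactly the graphs of treewidth ≤ 1, so tw(G) ≥ 2. The upper and lower bounds meet at 2, so that is the treewidth.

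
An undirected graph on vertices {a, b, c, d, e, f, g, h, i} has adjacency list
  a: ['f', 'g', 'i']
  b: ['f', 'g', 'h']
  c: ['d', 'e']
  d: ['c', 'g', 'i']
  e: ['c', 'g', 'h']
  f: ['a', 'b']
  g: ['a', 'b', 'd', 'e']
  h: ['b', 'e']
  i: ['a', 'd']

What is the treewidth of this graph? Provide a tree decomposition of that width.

Treewidth 3.
One optimal decomposition is:
Bags: B1 = {c, d, e, i}  B2 = {d, e, g, i}  B3 = {a, e, g, i}  B4 = {a, e, g, h}  B5 = {a, b, g, h}  B6 = {a, b, f, h}
Tree: B1–B2, B2–B3, B3–B4, B4–B5, B5–B6

Each bag holds 4 vertices, so the decomposition has width 3, which upper-bounds the treewidth. For the lower bound: the 4 vertex sets {c,d,i}, {e}, {g}, {a,b,f,h} are disjoint, each induces a connected subgraph, and every pair is joined by at least one edge of G. Contracting each set to a single vertex therefore yields K_{4} as a minor, and since treewidth is minor-monotone, tw(G) ≥ tw(K_{4}) = 3. Combining the bounds, tw(G) = 3.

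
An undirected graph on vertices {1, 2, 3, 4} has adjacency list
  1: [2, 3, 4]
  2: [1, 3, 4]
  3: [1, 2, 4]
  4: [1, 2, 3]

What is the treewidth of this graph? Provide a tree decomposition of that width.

A single bag containing all 4 vertices is trivially a valid decomposition of width 3. Conversely, {1, 2, 3, 4} is a clique of size 4, and the vertices of any clique must share a bag in every tree decomposition; so some bag has ≥ 4 vertices and tw(G) ≥ 3. The upper and lower bounds meet at 3, so that is the treewidth.

Treewidth 3.
Bags: B1 = {1, 2, 3, 4}
Tree: (single bag)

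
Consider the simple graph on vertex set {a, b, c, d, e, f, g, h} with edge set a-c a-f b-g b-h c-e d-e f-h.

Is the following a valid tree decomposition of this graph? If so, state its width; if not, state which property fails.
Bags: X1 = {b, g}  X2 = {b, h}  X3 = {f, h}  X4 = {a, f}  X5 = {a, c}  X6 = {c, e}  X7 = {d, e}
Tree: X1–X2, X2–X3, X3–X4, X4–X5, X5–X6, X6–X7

Yes; width 1.

Checking the three conditions: (i) the bags cover all of {a, b, c, d, e, f, g, h}; (ii) for each edge, some bag contains both endpoints; (iii) the bags containing any fixed vertex form a subtree. All hold, so the decomposition is valid with width 2 − 1 = 1.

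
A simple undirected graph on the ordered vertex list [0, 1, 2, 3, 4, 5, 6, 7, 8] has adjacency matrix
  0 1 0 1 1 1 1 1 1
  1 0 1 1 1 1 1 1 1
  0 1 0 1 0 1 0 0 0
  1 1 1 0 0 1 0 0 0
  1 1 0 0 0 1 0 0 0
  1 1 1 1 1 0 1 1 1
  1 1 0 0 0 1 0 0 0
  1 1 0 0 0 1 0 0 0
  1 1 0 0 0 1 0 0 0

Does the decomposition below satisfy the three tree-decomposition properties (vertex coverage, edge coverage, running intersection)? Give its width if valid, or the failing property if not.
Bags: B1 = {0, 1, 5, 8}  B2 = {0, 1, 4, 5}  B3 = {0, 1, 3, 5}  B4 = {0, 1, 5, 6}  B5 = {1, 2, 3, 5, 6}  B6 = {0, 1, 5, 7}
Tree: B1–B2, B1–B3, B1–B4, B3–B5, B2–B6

A tree decomposition must satisfy three properties: every vertex lies in some bag; for every edge, both endpoints lie together in some bag; and for every vertex, the bags containing it form a connected subtree. Here bags containing vertex 6 are not connected in the tree, so the decomposition is invalid.

No — bags containing vertex 6 are not connected in the tree.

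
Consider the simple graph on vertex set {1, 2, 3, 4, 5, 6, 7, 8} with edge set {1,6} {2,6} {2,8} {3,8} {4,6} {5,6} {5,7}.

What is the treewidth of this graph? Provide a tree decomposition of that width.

Treewidth 1.
One such decomposition:
Bags: B1 = {2, 6}  B2 = {5, 6}  B3 = {1, 6}  B4 = {2, 8}  B5 = {3, 8}  B6 = {5, 7}  B7 = {4, 6}
Tree: B1–B2, B2–B3, B1–B4, B4–B5, B2–B6, B2–B7

The largest bag has 2 vertices, giving width 1; this decomposition certifies tw(G) ≤ 1. Since G has at least one edge (e.g. 2–6), it is not an edgeless graph, so tw(G) ≥ 1. The upper and lower bounds meet at 1, so that is the treewidth.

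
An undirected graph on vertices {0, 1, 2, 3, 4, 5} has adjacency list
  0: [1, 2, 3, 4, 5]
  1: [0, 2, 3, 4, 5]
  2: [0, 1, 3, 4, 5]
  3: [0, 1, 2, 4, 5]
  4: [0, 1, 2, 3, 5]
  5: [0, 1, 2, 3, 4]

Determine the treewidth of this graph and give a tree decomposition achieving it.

A single bag containing all 6 vertices is trivially a valid decomposition of width 5. For the lower bound, the 6 vertices {0, 1, 2, 3, 4, 5} are pairwise adjacent, and any tree decomposition puts a clique entirely inside one bag — forcing width ≥ 5. Hence tw(G) = 5 exactly.

Treewidth 5.
One optimal decomposition is:
Bags: B1 = {0, 1, 2, 3, 4, 5}
Tree: (single bag)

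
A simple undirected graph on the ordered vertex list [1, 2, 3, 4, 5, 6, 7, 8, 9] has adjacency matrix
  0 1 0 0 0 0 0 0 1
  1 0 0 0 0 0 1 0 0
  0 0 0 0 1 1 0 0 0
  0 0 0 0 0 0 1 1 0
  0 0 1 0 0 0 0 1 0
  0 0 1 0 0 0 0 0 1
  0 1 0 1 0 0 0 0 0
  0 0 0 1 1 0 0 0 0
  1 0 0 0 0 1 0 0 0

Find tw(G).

2

A width-2 tree decomposition is:
Bags: B1 = {1, 2, 7}  B2 = {1, 7, 9}  B3 = {6, 7, 9}  B4 = {3, 6, 7}  B5 = {3, 5, 7}  B6 = {5, 7, 8}  B7 = {4, 7, 8}
Tree: B1–B2, B2–B3, B3–B4, B4–B5, B5–B6, B6–B7
The largest bag has 3 vertices, giving width 2; this decomposition certifies tw(G) ≤ 2. The edges 7–2–1–9–6–3–5–8–4–7 form a cycle, so G is not a tree and its treewidth is at least 2. Hence tw(G) = 2 exactly.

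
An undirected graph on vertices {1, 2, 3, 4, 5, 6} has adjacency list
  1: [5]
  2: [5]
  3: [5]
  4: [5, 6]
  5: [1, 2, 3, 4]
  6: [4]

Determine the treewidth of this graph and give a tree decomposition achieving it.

Treewidth 1.
Bags: B1 = {4, 5}  B2 = {3, 5}  B3 = {4, 6}  B4 = {2, 5}  B5 = {1, 5}
Tree: B1–B2, B1–B3, B1–B4, B4–B5

The largest bag has 2 vertices, giving width 1; this decomposition certifies tw(G) ≤ 1. Since G has at least one edge (e.g. 5–4), it is not an edgeless graph, so tw(G) ≥ 1. Hence tw(G) = 1 exactly.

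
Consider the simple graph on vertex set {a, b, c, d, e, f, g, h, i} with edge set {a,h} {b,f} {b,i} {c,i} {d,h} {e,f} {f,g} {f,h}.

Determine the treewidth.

A width-1 tree decomposition is:
Bags: B1 = {b, f}  B2 = {f, g}  B3 = {f, h}  B4 = {a, h}  B5 = {d, h}  B6 = {e, f}  B7 = {b, i}  B8 = {c, i}
Tree: B1–B2, B2–B3, B3–B4, B3–B5, B3–B6, B1–B7, B7–B8
The largest bag has 2 vertices, giving width 1; this decomposition certifies tw(G) ≤ 1. G has an edge, so its treewidth is at least 1. The upper and lower bounds meet at 1, so that is the treewidth.

1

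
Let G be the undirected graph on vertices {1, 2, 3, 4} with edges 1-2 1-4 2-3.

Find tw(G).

1

A width-1 tree decomposition is:
Bags: B1 = {2, 3}  B2 = {1, 2}  B3 = {1, 4}
Tree: B1–B2, B2–B3
Every bag has size at most 2, so the width is 2 − 1 = 1 and tw(G) ≤ 1. Since G has at least one edge (e.g. 2–3), it is not an edgeless graph, so tw(G) ≥ 1. Combining the bounds, tw(G) = 1.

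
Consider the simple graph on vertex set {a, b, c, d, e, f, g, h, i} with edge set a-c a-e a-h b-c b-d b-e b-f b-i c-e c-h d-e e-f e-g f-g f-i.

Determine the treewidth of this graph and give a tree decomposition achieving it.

The largest bag has 3 vertices, giving width 2; this decomposition certifies tw(G) ≤ 2. For the lower bound, the 3 vertices {e, f, g} are pairwise adjacent, and any tree decomposition puts a clique entirely inside one bag — forcing width ≥ 2. The upper and lower bounds meet at 2, so that is the treewidth.

Treewidth 2.
Bags: B1 = {b, e, f}  B2 = {e, f, g}  B3 = {b, d, e}  B4 = {b, f, i}  B5 = {b, c, e}  B6 = {a, c, e}  B7 = {a, c, h}
Tree: B1–B2, B1–B3, B1–B4, B1–B5, B5–B6, B6–B7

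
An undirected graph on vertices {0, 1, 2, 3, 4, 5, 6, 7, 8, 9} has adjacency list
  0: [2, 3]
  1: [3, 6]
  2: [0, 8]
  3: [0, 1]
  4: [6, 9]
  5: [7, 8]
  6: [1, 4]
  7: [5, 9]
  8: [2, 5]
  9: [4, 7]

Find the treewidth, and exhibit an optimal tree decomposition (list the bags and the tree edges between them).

Each bag holds 3 vertices, so the decomposition has width 2, which upper-bounds the treewidth. For the lower bound, G contains the cycle 4–9–7–5–8–2–0–3–1–6–4, so G is not a forest; only forests have treewidth ≤ 1, hence tw(G) ≥ 2. The upper and lower bounds meet at 2, so that is the treewidth.

Treewidth 2.
Bags: B1 = {4, 7, 9}  B2 = {4, 5, 7}  B3 = {4, 5, 8}  B4 = {2, 4, 8}  B5 = {0, 2, 4}  B6 = {0, 3, 4}  B7 = {1, 3, 4}  B8 = {1, 4, 6}
Tree: B1–B2, B2–B3, B3–B4, B4–B5, B5–B6, B6–B7, B7–B8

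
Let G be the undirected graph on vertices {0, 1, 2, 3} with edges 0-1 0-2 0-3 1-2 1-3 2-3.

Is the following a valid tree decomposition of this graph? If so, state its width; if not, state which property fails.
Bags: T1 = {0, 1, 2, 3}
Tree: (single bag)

Yes; width 3.

Checking the three conditions: (i) the bags cover all of {0, 1, 2, 3}; (ii) for each edge, some bag contains both endpoints; (iii) the bags containing any fixed vertex form a subtree. All hold, so the decomposition is valid with width 4 − 1 = 3.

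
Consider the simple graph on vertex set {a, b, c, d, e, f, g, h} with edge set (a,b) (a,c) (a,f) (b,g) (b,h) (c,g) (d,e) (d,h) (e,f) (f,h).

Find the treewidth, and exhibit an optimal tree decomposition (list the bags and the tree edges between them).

Every bag has size at most 3, so the width is 3 − 1 = 2 and tw(G) ≤ 2. The edges g–c–a–b–g form a cycle, so G is not a tree and its treewidth is at least 2. The upper and lower bounds meet at 2, so that is the treewidth.

Treewidth 2.
Bags: B1 = {b, c, g}  B2 = {a, b, c}  B3 = {a, b, h}  B4 = {a, f, h}  B5 = {d, f, h}  B6 = {d, e, f}
Tree: B1–B2, B2–B3, B3–B4, B4–B5, B5–B6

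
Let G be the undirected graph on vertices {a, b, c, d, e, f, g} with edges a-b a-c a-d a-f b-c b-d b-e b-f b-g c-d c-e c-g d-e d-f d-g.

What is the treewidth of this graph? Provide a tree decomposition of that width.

The largest bag has 4 vertices, giving width 3; this decomposition certifies tw(G) ≤ 3. Conversely, {b, c, d, g} is a clique of size 4, and the vertices of any clique must share a bag in every tree decomposition; so some bag has ≥ 4 vertices and tw(G) ≥ 3. Combining the bounds, tw(G) = 3.

Treewidth 3.
One optimal decomposition is:
Bags: B1 = {a, b, d, f}  B2 = {a, b, c, d}  B3 = {b, c, d, g}  B4 = {b, c, d, e}
Tree: B1–B2, B2–B3, B2–B4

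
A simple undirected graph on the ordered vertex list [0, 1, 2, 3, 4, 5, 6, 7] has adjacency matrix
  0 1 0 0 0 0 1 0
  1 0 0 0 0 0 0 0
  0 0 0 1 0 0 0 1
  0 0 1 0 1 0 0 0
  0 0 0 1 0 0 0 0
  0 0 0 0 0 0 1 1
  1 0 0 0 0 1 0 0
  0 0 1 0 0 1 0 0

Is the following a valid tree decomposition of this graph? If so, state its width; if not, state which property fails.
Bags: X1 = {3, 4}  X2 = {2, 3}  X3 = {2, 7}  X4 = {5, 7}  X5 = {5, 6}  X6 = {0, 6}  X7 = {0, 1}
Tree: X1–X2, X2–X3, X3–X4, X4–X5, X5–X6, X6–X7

Vertex coverage: the bags together contain {0, 1, 2, 3, 4, 5, 6, 7}, the full vertex set. Edge coverage: each edge of G has both endpoints in at least one bag. Running intersection: for every vertex, the bags containing it form a connected subtree. All three properties hold, so this is a valid tree decomposition of width max|bag| − 1 = 1, and hence tw(G) ≤ 1.

Yes; width 1.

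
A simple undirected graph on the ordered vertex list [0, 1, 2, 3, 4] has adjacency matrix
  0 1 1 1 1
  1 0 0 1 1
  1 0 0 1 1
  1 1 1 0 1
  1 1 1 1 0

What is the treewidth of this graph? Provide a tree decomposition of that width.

Each bag holds 4 vertices, so the decomposition has width 3, which upper-bounds the treewidth. On the other hand G contains the 4-clique {0, 1, 3, 4}. A clique must lie in a single bag of any decomposition, so no decomposition can have width below 3. Hence tw(G) = 3 exactly.

Treewidth 3.
One such decomposition:
Bags: B1 = {0, 1, 3, 4}  B2 = {0, 2, 3, 4}
Tree: B1–B2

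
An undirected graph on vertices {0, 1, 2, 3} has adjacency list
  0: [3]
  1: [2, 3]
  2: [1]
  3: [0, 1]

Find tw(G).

1

A width-1 tree decomposition is:
Bags: B1 = {1, 2}  B2 = {1, 3}  B3 = {0, 3}
Tree: B1–B2, B2–B3
Every bag has size at most 2, so the width is 2 − 1 = 1 and tw(G) ≤ 1. Since G has at least one edge (e.g. 1–2), it is not an edgeless graph, so tw(G) ≥ 1. The upper and lower bounds meet at 1, so that is the treewidth.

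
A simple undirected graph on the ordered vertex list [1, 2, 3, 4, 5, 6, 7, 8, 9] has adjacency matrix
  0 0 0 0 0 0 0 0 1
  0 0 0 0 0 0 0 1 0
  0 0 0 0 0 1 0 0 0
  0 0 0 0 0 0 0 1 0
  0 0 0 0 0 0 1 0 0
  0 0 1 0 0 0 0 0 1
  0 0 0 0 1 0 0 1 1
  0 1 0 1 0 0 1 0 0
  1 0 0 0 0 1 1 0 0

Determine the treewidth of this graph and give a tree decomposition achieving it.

Treewidth 1.
One such decomposition:
Bags: B1 = {1, 9}  B2 = {7, 9}  B3 = {5, 7}  B4 = {6, 9}  B5 = {7, 8}  B6 = {3, 6}  B7 = {4, 8}  B8 = {2, 8}
Tree: B1–B2, B2–B3, B1–B4, B3–B5, B4–B6, B5–B7, B7–B8

Every bag has size at most 2, so the width is 2 − 1 = 1 and tw(G) ≤ 1. G has an edge, so its treewidth is at least 1. Combining the bounds, tw(G) = 1.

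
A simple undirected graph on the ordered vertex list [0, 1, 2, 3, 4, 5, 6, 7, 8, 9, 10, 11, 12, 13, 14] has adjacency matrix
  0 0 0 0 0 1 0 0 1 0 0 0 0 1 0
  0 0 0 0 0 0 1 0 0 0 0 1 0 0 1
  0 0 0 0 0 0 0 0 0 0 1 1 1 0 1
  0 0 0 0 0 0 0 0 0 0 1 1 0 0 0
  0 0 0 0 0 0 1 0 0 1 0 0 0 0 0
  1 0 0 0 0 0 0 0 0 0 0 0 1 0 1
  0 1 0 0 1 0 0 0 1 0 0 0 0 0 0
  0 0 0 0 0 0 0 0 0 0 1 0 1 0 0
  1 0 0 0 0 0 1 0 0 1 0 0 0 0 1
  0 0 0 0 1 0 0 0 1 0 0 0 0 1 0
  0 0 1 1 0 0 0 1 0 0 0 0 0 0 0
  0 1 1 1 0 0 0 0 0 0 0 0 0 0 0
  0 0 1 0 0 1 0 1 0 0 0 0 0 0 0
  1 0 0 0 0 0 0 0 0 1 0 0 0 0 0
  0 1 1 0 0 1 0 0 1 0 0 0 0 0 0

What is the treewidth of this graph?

A width-3 tree decomposition is:
Bags: B1 = {4, 6, 9, 13}  B2 = {6, 8, 9, 13}  B3 = {0, 6, 8, 13}  B4 = {0, 1, 6, 8}  B5 = {0, 1, 8, 14}  B6 = {0, 1, 5, 14}  B7 = {1, 5, 11, 14}  B8 = {2, 5, 11, 14}  B9 = {2, 5, 11, 12}  B10 = {2, 3, 11, 12}  B11 = {2, 3, 10, 12}  B12 = {3, 7, 10, 12}
Tree: B1–B2, B2–B3, B3–B4, B4–B5, B5–B6, B6–B7, B7–B8, B8–B9, B9–B10, B10–B11, B11–B12
Each bag holds 4 vertices, so the decomposition has width 3, which upper-bounds the treewidth. For the lower bound: the 4 vertex sets {4,9,13}, {6}, {8}, {0,1,5,14} are disjoint, each induces a connected subgraph, and every pair is joined by at least one edge of G. Contracting each set to a single vertex therefore yields K_{4} as a minor, and since treewidth is minor-monotone, tw(G) ≥ tw(K_{4}) = 3. Combining the bounds, tw(G) = 3.

3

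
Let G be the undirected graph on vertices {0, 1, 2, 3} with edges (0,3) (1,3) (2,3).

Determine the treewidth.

1

A width-1 tree decomposition is:
Bags: B1 = {1, 3}  B2 = {2, 3}  B3 = {0, 3}
Tree: B1–B2, B1–B3
The largest bag has 2 vertices, giving width 1; this decomposition certifies tw(G) ≤ 1. Since G has at least one edge (e.g. 3–1), it is not an edgeless graph, so tw(G) ≥ 1. Therefore the treewidth is 1.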